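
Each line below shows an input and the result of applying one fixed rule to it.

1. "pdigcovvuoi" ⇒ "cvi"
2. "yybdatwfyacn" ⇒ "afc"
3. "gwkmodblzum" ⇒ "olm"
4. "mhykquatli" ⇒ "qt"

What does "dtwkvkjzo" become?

vz

Rule — delete the first 2 characters, then keep one character in every 3, starting at position 3 (positions 3rd, 6th, 9th, ...).
So "dtwkvkjzo" becomes "vz".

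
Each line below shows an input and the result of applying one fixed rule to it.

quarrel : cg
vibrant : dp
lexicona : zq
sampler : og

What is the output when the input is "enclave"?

The transformation: shift every letter 2 places forward in the alphabet (wrapping around), then keep one character in every 3, starting at position 3 (positions 3rd, 6th, 9th, ...).
On "enclave": the first step gives "gpencxg", and the second then gives "ex".

ex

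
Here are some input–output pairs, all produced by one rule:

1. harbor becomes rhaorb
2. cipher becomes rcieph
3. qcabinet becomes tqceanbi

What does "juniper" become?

rjuenpi

The rule is to swap the first and last characters, then take characters alternately from the front and the back (1st, last, 2nd, 2nd-last, ...).
Doing the same to "juniper": "rjuenpi".
(Check on "cipher": → "riphec" → "rcieph" ✓)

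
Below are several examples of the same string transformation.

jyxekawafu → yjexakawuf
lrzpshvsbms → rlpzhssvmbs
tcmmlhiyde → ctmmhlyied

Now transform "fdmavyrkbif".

dfamyvkribf

Looking at the pairs, the operation is to swap each adjacent pair of characters (1↔2, 3↔4, ...).
Applying that to "fdmavyrkbif" gives "dfamyvkribf".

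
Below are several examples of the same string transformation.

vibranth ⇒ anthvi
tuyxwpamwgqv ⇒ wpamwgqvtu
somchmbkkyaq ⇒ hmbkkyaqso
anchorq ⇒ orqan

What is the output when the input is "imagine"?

ineim

The transformation: move the first 2 characters to the end (rotate left by 2), then delete the first 2 characters.
Applying that to "imagine" gives "ineim".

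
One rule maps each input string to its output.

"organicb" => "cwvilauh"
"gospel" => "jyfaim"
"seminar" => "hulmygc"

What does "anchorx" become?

ilruhwb

Rule — move the last 3 characters to the front (rotate right by 3), then shift every letter 6 places backward in the alphabet (wrapping around).
On "anchorx": the first step gives "orxanch", and the second then gives "ilruhwb".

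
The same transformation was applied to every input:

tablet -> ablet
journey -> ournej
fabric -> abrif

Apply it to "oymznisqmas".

ymznisqmao

What's happening: delete the last character, then move the first character to the end.
"oymznisqmas" → "oymznisqma" → "ymznisqmao".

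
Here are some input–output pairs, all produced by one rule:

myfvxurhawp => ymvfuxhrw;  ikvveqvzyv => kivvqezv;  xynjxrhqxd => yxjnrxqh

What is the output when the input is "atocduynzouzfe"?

tacoudnyozzu

The pattern: swap each adjacent pair of characters (1↔2, 3↔4, ...), then delete the last 2 characters.
Working it through for "atocduynzouzfe": intermediate "tacoudnyozzuef", final "tacoudnyozzu".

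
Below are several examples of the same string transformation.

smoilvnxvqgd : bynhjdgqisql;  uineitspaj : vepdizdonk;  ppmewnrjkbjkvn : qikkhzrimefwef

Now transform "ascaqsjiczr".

What's happening: move the last 2 characters to the front (rotate right by 2), then shift every letter 5 places backward in the alphabet (wrapping around).
Working it through for "ascaqsjiczr": intermediate "zrascaqsjic", final "umvnxvlnedx".

umvnxvlnedx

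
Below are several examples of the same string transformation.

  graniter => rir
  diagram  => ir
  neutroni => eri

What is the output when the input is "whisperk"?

hpk

The pattern: keep one character in every 3, starting at position 2 (positions 2nd, 5th, 8th, ...).
On "whisperk" that produces "hpk".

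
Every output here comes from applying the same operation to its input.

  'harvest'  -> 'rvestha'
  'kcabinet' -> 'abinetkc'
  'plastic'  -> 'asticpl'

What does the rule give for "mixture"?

The transformation: move the first 2 characters to the end (rotate left by 2).
"mixture" → "xturemi".

xturemi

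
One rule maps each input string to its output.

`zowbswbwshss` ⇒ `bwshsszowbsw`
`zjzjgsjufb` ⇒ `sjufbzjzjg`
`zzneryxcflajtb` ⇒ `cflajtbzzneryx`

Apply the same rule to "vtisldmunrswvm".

The transformation: swap the front and back halves of the string.
So "vtisldmunrswvm" becomes "unrswvmvtisldm".

unrswvmvtisldm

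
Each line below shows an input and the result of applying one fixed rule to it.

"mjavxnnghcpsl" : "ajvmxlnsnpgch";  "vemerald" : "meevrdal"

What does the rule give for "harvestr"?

Rule — move the first 2 characters to the end (rotate left by 2), then take characters alternately from the front and the back (1st, last, 2nd, 2nd-last, ...).
Doing the same to "harvestr": "ravherst".

ravherst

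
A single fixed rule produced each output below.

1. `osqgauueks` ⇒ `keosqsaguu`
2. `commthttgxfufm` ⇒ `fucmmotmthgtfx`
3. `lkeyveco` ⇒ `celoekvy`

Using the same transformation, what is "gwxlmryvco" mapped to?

cvgoxwmlyr

In each case the input is transformed by: move the last 3 characters to the front (rotate right by 3), then swap each adjacent pair of characters (1↔2, 3↔4, ...).
Applying both steps to "gwxlmryvco": "vcogwxlmry", then "cvgoxwmlyr".
(Check on "commthttgxfufm": → "ufmcommthttgxf" → "fucmmotmthgtfx" ✓)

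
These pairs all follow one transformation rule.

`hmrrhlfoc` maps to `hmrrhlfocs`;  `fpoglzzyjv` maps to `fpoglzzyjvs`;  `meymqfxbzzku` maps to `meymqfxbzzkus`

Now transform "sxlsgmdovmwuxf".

sxlsgmdovmwuxfs

The transformation: append "s".
Applying that to "sxlsgmdovmwuxf" gives "sxlsgmdovmwuxfs".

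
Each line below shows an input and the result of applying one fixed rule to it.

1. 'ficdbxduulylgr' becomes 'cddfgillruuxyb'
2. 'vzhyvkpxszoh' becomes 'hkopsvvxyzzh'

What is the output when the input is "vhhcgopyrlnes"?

eghhlnoprsvyc

Looking at the pairs, the operation is to sort the characters into alphabetical order, then move the first character to the end.
"vhhcgopyrlnes" → "ceghhlnoprsvy" → "eghhlnoprsvyc".
(Check on "vzhyvkpxszoh": → "hhkopsvvxyzz" → "hkopsvvxyzzh" ✓)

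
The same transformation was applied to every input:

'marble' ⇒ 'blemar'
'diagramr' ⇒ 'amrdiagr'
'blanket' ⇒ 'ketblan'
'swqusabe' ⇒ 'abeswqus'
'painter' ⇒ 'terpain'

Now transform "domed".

In each case the input is transformed by: move the last 3 characters to the front (rotate right by 3).
For "domed" the result is "meddo".

meddo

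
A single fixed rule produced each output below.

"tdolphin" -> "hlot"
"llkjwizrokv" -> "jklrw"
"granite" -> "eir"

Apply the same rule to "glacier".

What's happening: sort the characters into alphabetical order, then keep every other character starting from the second (positions 2nd, 4th, 6th, ...).
For "glacier" the result is "cgl".

cgl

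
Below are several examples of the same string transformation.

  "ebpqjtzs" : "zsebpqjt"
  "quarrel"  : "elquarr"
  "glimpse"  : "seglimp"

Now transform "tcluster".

What's happening: move the last 2 characters to the front (rotate right by 2).
On "tcluster" that produces "ertclust".

ertclust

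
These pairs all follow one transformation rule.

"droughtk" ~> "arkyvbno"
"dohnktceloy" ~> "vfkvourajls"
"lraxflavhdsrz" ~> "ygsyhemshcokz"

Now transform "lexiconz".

The transformation: shift every letter 7 places forward in the alphabet (wrapping around), then move the last 2 characters to the front (rotate right by 2).
Working it through for "lexiconz": intermediate "slepjvug", final "ugslepjv".

ugslepjv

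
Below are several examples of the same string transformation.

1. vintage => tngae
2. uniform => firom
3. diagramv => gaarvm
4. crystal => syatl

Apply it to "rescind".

csnid

What's happening: swap each adjacent pair of characters (1↔2, 3↔4, ...), then delete the first 2 characters.
Working it through for "rescind": intermediate "ercsnid", final "csnid".
(Check on "uniform": → "nufirom" → "firom" ✓)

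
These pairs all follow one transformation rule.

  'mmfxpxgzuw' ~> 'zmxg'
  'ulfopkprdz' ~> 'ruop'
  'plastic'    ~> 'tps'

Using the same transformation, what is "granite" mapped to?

ign

Looking at the pairs, the operation is to move the last 3 characters to the front (rotate right by 3), then keep one character in every 3, starting at position 1 (positions 1st, 4th, 7th, ...).
Working it through for "granite": intermediate "itegran", final "ign".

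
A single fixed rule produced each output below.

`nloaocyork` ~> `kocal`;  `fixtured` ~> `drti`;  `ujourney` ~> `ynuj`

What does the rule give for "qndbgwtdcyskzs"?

skydwbn

In each case the input is transformed by: keep every other character starting from the second (positions 2nd, 4th, 6th, ...), then reverse the string.
On "qndbgwtdcyskzs": the first step gives "nbwdyks", and the second then gives "skydwbn".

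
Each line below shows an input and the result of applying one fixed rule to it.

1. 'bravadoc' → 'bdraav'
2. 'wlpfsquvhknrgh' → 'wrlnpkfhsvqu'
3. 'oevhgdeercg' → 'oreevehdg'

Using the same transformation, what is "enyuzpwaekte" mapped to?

Each output is the input with this applied: delete the last 2 characters, then take characters alternately from the front and the back (1st, last, 2nd, 2nd-last, ...).
For "enyuzpwaekte", step one produces "enyuzpwaek"; step two turns that into "ekneyauwzp".

ekneyauwzp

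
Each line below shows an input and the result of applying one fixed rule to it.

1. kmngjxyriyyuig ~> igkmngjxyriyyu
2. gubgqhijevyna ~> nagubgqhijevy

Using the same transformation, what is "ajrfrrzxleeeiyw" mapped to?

ywajrfrrzxleeei

Rule — move the last 2 characters to the front (rotate right by 2).
Doing the same to "ajrfrrzxleeeiyw": "ywajrfrrzxleeei".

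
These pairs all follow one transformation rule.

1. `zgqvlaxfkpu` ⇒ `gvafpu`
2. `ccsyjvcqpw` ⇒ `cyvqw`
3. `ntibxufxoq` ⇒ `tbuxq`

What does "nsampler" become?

smlr

The rule is to swap each adjacent pair of characters (1↔2, 3↔4, ...), then keep every other character starting from the first (positions 1st, 3rd, 5th, ...).
Starting from "nsampler": after the first operation, "snmalpre"; after the second, "smlr".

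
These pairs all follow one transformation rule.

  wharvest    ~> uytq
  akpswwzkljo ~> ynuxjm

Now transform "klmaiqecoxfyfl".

ikgcmdd

What's happening: keep every other character starting from the first (positions 1st, 3rd, 5th, ...), then shift every letter 2 places backward in the alphabet (wrapping around).
On "klmaiqecoxfyfl": the first step gives "kmieoff", and the second then gives "ikgcmdd".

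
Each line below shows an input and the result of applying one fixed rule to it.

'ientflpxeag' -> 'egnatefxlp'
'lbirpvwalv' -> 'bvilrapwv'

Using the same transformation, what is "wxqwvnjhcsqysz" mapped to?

Looking at the pairs, the operation is to delete the first character, then take characters alternately from the front and the back (1st, last, 2nd, 2nd-last, ...).
For "wxqwvnjhcsqysz" the result is "xzqswyvqnsjch".

xzqswyvqnsjch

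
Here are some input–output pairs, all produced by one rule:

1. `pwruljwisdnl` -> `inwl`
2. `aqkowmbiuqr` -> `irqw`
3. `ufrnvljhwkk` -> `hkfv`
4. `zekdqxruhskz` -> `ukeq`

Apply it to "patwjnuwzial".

Rule — keep one character in every 3, starting at position 2 (positions 2nd, 5th, 8th, ...), then move the first 2 characters to the end (rotate left by 2).
"patwjnuwzial" → "waaj".
(Check on "aqkowmbiuqr": → "qwir" → "irqw" ✓)

waaj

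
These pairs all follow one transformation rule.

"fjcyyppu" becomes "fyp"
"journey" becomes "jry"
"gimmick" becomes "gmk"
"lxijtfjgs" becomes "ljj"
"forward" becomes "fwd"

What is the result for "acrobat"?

aot

Looking at the pairs, the operation is to keep one character in every 3, starting at position 1 (positions 1st, 4th, 7th, ...).
So "acrobat" becomes "aot".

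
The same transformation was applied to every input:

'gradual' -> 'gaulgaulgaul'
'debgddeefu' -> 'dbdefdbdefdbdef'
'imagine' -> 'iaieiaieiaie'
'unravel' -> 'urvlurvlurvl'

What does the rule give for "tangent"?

The transformation: keep every other character starting from the first (positions 1st, 3rd, 5th, ...), then write the whole string 3 times in a row.
For "tangent", step one produces "tnet"; step two turns that into "tnettnettnet".
(Check on "gradual": → "gaul" → "gaulgaulgaul" ✓)

tnettnettnet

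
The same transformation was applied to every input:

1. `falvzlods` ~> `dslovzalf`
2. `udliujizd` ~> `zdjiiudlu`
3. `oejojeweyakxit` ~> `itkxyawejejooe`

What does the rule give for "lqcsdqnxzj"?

zjnxdqcslq

What's happening: reverse the string, then swap each adjacent pair of characters (1↔2, 3↔4, ...).
"lqcsdqnxzj" → "jzxnqdscql" → "zjnxdqcslq".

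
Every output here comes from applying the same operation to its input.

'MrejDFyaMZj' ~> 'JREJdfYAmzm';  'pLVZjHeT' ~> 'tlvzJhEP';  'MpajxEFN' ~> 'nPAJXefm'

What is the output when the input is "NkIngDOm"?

MKiNGdon

Each output is the input with this applied: swap the first and last characters, then flip the case of every letter.
Working it through for "NkIngDOm": intermediate "mkIngDON", final "MKiNGdon".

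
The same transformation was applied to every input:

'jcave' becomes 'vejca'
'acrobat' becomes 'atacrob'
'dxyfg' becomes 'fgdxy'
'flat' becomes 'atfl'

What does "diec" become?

ecdi

In each case the input is transformed by: move the last 2 characters to the front (rotate right by 2).
Applying that to "diec" gives "ecdi".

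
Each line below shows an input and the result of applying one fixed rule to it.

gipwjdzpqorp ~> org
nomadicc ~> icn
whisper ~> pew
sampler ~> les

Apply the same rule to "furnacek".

Looking at the pairs, the operation is to swap the first and last characters, then keep only the last 3 characters.
For "furnacek" the result is "cef".

cef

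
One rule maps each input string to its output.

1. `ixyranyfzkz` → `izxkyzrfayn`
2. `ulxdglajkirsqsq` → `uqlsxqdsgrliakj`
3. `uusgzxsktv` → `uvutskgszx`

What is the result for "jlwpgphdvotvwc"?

Each output is the input with this applied: take characters alternately from the front and the back (1st, last, 2nd, 2nd-last, ...).
"jlwpgphdvotvwc" → "jclwwvptgopvhd".

jclwwvptgopvhd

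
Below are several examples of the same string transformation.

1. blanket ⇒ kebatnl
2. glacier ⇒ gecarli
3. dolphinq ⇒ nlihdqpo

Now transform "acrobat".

cbaatro

Each output is the input with this applied: sort the characters into reverse alphabetical order, then move the first 3 characters to the end (rotate left by 3).
Working it through for "acrobat": intermediate "trocbaa", final "cbaatro".
(Check on "dolphinq": → "qponlihd" → "nlihdqpo" ✓)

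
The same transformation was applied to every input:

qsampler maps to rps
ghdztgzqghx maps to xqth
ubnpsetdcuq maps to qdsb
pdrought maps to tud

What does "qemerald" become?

dre

Rule — keep one character in every 3, starting at position 2 (positions 2nd, 5th, 8th, ...), then reverse the string.
"qemerald" → "erd" → "dre".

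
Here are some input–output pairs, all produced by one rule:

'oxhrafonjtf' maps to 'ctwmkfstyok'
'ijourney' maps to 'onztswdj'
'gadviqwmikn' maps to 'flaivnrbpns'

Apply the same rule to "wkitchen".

Rule — shift every letter 5 places forward in the alphabet (wrapping around), then swap each adjacent pair of characters (1↔2, 3↔4, ...).
On "wkitchen": the first step gives "bpnyhmjs", and the second then gives "pbynmhsj".
(Check on "ijourney": → "notzwsjd" → "onztswdj" ✓)

pbynmhsj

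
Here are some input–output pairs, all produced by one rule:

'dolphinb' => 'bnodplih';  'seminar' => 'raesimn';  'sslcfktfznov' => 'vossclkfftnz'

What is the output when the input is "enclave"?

In each case the input is transformed by: move the last 2 characters to the front (rotate right by 2), then swap each adjacent pair of characters (1↔2, 3↔4, ...).
"enclave" → "veencla" → "evnelca".

evnelca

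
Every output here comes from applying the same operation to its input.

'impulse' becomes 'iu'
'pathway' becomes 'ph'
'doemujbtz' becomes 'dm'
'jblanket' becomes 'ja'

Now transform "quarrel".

qr

The rule is to keep one character in every 3, starting at position 1 (positions 1st, 4th, 7th, ...), then delete the last character.
Applying both steps to "quarrel": "qrl", then "qr".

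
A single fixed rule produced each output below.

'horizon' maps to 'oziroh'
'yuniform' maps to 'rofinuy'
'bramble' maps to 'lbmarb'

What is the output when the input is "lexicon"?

Rule — reverse the string, then delete the first character.
On "lexicon": the first step gives "nocixel", and the second then gives "ocixel".

ocixel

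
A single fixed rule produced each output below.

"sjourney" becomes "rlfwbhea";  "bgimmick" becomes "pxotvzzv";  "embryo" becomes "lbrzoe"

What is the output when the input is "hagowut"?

The rule is to move the last 2 characters to the front (rotate right by 2), then shift every letter 13 places forward in the alphabet (wrapping around) — i.e. ROT13.
On "hagowut": the first step gives "uthagow", and the second then gives "hguntbj".

hguntbj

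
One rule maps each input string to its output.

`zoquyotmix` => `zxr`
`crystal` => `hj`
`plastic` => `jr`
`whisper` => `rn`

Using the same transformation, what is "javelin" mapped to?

Each output is the input with this applied: shift every letter 9 places forward in the alphabet (wrapping around), then keep one character in every 3, starting at position 3 (positions 3rd, 6th, 9th, ...).
Applying that to "javelin" gives "er".

er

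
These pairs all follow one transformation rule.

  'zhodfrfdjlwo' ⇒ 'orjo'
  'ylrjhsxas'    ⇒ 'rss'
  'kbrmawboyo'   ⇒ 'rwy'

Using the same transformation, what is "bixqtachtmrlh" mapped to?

xatl

Rule — keep one character in every 3, starting at position 3 (positions 3rd, 6th, 9th, ...).
On "bixqtachtmrlh" that produces "xatl".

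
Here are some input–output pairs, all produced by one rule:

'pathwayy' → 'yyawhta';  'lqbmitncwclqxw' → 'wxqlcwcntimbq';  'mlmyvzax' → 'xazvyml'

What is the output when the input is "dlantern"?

nretnal

Rule — delete the first character, then reverse the string.
On "dlantern": the first step gives "lantern", and the second then gives "nretnal".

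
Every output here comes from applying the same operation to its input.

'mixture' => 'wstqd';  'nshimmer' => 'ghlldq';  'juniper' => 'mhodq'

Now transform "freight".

Looking at the pairs, the operation is to shift every letter 1 place backward in the alphabet (wrapping around), then delete the first 2 characters.
Applying both steps to "freight": "eqdhfgs", then "dhfgs".

dhfgs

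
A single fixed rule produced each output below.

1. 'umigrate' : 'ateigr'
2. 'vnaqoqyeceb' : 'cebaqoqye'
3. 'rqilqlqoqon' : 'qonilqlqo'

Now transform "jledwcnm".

Looking at the pairs, the operation is to delete the first 2 characters, then move the last 3 characters to the front (rotate right by 3).
Starting from "jledwcnm": after the first operation, "edwcnm"; after the second, "cnmedw".

cnmedw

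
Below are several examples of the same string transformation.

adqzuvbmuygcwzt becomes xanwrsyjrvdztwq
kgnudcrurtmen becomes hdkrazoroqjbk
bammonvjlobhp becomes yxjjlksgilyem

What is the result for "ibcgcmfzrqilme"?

fyzdzjcwonfijb

What's happening: shift every letter 3 places backward in the alphabet (wrapping around).
Doing the same to "ibcgcmfzrqilme": "fyzdzjcwonfijb".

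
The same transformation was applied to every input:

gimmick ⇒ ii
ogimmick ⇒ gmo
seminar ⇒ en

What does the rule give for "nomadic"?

The pattern: swap the first and last characters, then keep one character in every 3, starting at position 2 (positions 2nd, 5th, 8th, ...).
On "nomadic": the first step gives "comadin", and the second then gives "od".

od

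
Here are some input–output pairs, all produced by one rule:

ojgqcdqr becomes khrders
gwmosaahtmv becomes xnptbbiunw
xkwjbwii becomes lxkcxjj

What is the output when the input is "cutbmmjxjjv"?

vucnnkykkw

Looking at the pairs, the operation is to delete the first character, then shift every letter 1 place forward in the alphabet (wrapping around).
"cutbmmjxjjv" → "vucnnkykkw".
(Check on "gwmosaahtmv": → "wmosaahtmv" → "xnptbbiunw" ✓)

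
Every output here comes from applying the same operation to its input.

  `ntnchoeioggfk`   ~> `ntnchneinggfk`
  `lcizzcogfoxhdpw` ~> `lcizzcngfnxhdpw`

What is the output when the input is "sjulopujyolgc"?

sjulnpujynlgc

In each case the input is transformed by: replace every "o" with "n".
Applying that to "sjulopujyolgc" gives "sjulnpujynlgc".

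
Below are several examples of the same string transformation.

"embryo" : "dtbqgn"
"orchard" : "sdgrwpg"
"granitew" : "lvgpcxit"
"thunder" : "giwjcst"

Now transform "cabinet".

irpqxct

In each case the input is transformed by: shift every letter 11 places backward in the alphabet (wrapping around), then move the last character to the front.
"cabinet" → "rpqxcti" → "irpqxct".
(Check on "embryo": → "tbqgnd" → "dtbqgn" ✓)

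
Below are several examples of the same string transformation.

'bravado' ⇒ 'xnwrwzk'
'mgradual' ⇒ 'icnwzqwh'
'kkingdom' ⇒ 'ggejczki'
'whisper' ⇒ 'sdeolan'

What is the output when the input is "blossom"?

The transformation: shift every letter 4 places backward in the alphabet (wrapping around).
"blossom" → "xhkooki".

xhkooki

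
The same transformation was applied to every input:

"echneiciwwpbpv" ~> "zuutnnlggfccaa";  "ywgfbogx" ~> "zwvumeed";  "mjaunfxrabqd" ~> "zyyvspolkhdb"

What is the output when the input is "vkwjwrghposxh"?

vuutqpnmihffe

The pattern: shift every letter 2 places backward in the alphabet (wrapping around), then sort the characters into reverse alphabetical order.
"vkwjwrghposxh" → "tiuhupefnmqvf" → "vuutqpnmihffe".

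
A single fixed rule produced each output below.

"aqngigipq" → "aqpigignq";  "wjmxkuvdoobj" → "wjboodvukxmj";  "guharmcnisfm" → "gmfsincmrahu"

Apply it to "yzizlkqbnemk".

Each output is the input with this applied: reverse the string, then move the last character to the front.
For "yzizlkqbnemk", step one produces "kmenbqklzizy"; step two turns that into "ykmenbqklziz".

ykmenbqklziz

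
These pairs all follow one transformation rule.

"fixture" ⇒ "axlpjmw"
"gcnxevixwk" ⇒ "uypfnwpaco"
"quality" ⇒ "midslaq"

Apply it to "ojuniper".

bgfmhajw

Looking at the pairs, the operation is to shift every letter 8 places backward in the alphabet (wrapping around), then swap each adjacent pair of characters (1↔2, 3↔4, ...).
On "ojuniper": the first step gives "gbmfahwj", and the second then gives "bgfmhajw".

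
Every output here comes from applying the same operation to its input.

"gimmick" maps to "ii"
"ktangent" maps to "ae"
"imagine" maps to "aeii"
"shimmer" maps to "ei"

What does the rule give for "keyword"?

eo

What's happening: sort the characters into alphabetical order, then keep only the vowels.
Working it through for "keyword": intermediate "dekorwy", final "eo".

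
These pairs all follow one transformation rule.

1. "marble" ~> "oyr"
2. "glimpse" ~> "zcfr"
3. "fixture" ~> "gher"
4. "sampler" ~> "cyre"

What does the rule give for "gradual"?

qhny

The transformation: shift every letter 13 places forward in the alphabet (wrapping around) — i.e. ROT13, then delete the first 3 characters.
Working it through for "gradual": intermediate "tenqhny", final "qhny".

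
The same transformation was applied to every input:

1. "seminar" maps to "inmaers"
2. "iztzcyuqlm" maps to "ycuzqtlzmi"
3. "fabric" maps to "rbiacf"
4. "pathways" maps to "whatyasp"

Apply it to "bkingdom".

gndiokmb

Each output is the input with this applied: take characters alternately from the front and the back (1st, last, 2nd, 2nd-last, ...), then reverse the string.
Working it through for "bkingdom": intermediate "bmkoidng", final "gndiokmb".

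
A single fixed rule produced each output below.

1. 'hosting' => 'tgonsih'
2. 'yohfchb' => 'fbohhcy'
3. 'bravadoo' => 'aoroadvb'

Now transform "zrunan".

nnrauz

The pattern: take characters alternately from the front and the back (1st, last, 2nd, 2nd-last, ...), then swap the first and last characters.
Applying both steps to "zrunan": "znraun", then "nnrauz".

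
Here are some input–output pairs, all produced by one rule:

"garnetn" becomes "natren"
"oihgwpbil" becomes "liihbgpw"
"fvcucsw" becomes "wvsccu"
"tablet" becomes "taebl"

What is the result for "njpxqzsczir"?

What's happening: take characters alternately from the front and the back (1st, last, 2nd, 2nd-last, ...), then delete the first character.
Applying both steps to "njpxqzsczir": "nrjipzxcqsz", then "rjipzxcqsz".

rjipzxcqsz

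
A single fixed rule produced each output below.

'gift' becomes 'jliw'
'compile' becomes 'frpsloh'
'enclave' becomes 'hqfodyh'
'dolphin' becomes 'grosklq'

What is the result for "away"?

The transformation: shift every letter 3 places forward in the alphabet (wrapping around).
Doing the same to "away": "dzdb".

dzdb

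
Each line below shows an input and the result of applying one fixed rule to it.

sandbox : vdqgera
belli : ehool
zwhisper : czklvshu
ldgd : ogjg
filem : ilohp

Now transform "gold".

The transformation: shift every letter 3 places forward in the alphabet (wrapping around).
"gold" → "jrog".

jrog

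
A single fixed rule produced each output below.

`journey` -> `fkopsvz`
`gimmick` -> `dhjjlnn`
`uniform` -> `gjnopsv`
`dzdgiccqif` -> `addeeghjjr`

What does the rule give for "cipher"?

dfijqs

Looking at the pairs, the operation is to shift every letter 1 place forward in the alphabet (wrapping around), then sort the characters into alphabetical order.
For "cipher", step one produces "djqifs"; step two turns that into "dfijqs".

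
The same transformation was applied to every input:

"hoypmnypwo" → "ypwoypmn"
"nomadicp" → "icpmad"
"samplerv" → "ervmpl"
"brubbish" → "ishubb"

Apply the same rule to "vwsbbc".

The transformation: delete the first 2 characters, then swap the front and back halves of the string.
For "vwsbbc", step one produces "sbbc"; step two turns that into "bcsb".

bcsb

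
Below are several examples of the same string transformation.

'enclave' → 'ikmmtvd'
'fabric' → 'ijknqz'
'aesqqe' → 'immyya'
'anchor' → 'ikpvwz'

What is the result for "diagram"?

The transformation: sort the characters into alphabetical order, then shift every letter 8 places forward in the alphabet (wrapping around).
Applying both steps to "diagram": "aadgimr", then "iiloquz".

iiloquz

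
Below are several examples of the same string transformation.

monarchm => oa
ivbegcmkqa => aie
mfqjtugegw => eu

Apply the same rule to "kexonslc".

What's happening: move the last 3 characters to the front (rotate right by 3), then keep only the vowels.
"kexonslc" → "slckexon" → "eo".

eo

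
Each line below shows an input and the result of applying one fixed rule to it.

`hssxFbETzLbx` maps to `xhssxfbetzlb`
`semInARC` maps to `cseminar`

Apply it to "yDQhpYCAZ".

The pattern: move the last character to the front, then convert every letter to lowercase.
For "yDQhpYCAZ", step one produces "ZyDQhpYCA"; step two turns that into "zydqhpyca".
(Check on "semInARC": → "CsemInAR" → "cseminar" ✓)

zydqhpyca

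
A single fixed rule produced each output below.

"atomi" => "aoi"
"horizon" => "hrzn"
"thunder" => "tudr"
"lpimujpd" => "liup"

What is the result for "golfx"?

glx

Rule — keep every other character starting from the first (positions 1st, 3rd, 5th, ...).
For "golfx" the result is "glx".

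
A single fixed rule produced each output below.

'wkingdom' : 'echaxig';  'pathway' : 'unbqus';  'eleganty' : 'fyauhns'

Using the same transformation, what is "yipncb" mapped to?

cjhwv

The rule is to shift every letter 6 places backward in the alphabet (wrapping around), then delete the first character.
On "yipncb" that produces "cjhwv".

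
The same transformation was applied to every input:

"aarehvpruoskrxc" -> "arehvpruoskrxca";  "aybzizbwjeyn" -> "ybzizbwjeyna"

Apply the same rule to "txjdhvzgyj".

Each output is the input with this applied: move the first character to the end.
So "txjdhvzgyj" becomes "xjdhvzgyjt".

xjdhvzgyjt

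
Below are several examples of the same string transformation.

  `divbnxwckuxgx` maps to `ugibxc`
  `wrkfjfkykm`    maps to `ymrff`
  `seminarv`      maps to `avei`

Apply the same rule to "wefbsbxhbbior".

boebbh

Each output is the input with this applied: keep every other character starting from the second (positions 2nd, 4th, 6th, ...), then move the last 2 characters to the front (rotate right by 2).
Starting from "wefbsbxhbbior": after the first operation, "ebbhbo"; after the second, "boebbh".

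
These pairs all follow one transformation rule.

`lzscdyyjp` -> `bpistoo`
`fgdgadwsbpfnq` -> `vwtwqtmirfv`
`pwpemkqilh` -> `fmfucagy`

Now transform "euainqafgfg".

ukqydgqvw

The pattern: delete the last 2 characters, then shift every letter 10 places backward in the alphabet (wrapping around).
On "euainqafgfg": the first step gives "euainqafg", and the second then gives "ukqydgqvw".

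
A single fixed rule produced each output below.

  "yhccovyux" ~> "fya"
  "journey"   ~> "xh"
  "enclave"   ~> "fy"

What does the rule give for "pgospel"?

The pattern: shift every letter 3 places forward in the alphabet (wrapping around), then keep one character in every 3, starting at position 3 (positions 3rd, 6th, 9th, ...).
For "pgospel", step one produces "sjrvsho"; step two turns that into "rh".

rh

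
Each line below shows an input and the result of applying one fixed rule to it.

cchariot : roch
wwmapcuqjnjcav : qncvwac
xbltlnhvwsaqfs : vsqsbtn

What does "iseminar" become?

iaie

What's happening: swap the front and back halves of the string, then keep every other character starting from the first (positions 1st, 3rd, 5th, ...).
"iseminar" → "inarisem" → "iaie".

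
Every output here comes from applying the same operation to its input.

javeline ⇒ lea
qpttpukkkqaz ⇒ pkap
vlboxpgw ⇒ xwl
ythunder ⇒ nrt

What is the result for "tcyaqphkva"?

Rule — keep one character in every 3, starting at position 2 (positions 2nd, 5th, 8th, ...), then move the first character to the end.
On "tcyaqphkva": the first step gives "cqk", and the second then gives "qkc".

qkc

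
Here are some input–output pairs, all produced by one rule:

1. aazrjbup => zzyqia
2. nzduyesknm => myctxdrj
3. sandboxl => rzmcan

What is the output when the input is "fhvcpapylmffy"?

egubozoxkle

In each case the input is transformed by: shift every letter 1 place backward in the alphabet (wrapping around), then delete the last 2 characters.
Starting from "fhvcpapylmffy": after the first operation, "egubozoxkleex"; after the second, "egubozoxkle".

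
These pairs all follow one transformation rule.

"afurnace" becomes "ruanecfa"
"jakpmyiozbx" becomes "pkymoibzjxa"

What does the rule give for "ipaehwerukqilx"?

eawhrekuiqxlpi

Looking at the pairs, the operation is to move the first 2 characters to the end (rotate left by 2), then swap each adjacent pair of characters (1↔2, 3↔4, ...).
"ipaehwerukqilx" → "aehwerukqilxip" → "eawhrekuiqxlpi".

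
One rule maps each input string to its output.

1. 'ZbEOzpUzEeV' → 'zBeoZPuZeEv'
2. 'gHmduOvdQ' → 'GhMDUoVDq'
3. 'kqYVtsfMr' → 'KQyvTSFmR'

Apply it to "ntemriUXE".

The pattern: flip the case of every letter.
Applying that to "ntemriUXE" gives "NTEMRIuxe".

NTEMRIuxe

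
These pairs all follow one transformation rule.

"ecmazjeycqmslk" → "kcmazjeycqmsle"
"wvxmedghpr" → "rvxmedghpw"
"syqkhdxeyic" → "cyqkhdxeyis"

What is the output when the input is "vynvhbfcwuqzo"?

oynvhbfcwuqzv

The pattern: swap the first and last characters.
On "vynvhbfcwuqzo" that produces "oynvhbfcwuqzv".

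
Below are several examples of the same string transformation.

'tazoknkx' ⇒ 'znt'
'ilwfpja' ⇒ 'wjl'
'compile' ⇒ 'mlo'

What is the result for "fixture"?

xri

Looking at the pairs, the operation is to move the first 2 characters to the end (rotate left by 2), then keep one character in every 3, starting at position 1 (positions 1st, 4th, 7th, ...).
Starting from "fixture": after the first operation, "xturefi"; after the second, "xri".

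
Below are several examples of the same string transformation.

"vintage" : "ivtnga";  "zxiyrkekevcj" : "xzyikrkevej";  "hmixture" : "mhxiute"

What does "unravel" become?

Each output is the input with this applied: swap each adjacent pair of characters (1↔2, 3↔4, ...), then delete the last character.
Working it through for "unravel": intermediate "nuarevl", final "nuarev".

nuarev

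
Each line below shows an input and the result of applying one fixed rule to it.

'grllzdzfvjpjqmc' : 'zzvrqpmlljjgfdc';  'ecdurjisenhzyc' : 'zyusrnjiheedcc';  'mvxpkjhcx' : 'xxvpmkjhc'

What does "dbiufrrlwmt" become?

The rule is to sort the characters into reverse alphabetical order.
On "dbiufrrlwmt" that produces "wutrrmlifdb".

wutrrmlifdb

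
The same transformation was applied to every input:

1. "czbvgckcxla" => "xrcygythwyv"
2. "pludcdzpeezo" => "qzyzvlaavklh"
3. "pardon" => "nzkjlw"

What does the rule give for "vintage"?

jpwcare

Looking at the pairs, the operation is to shift every letter 4 places backward in the alphabet (wrapping around), then move the first 2 characters to the end (rotate left by 2).
Applying both steps to "vintage": "rejpwca", then "jpwcare".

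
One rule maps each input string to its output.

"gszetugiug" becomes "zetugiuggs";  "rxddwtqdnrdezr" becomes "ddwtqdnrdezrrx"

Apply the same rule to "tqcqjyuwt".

cqjyuwttq

Each output is the input with this applied: move the first 2 characters to the end (rotate left by 2).
On "tqcqjyuwt" that produces "cqjyuwttq".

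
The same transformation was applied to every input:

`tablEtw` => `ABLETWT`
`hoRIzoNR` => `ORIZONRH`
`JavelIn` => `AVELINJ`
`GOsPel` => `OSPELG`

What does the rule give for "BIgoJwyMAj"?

IGOJWYMAJB

In each case the input is transformed by: move the first character to the end, then convert every letter to uppercase.
Applying both steps to "BIgoJwyMAj": "IgoJwyMAjB", then "IGOJWYMAJB".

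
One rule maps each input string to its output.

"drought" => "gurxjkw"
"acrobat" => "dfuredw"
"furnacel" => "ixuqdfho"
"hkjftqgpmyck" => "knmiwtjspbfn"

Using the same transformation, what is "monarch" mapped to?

prqdufk

In each case the input is transformed by: shift every letter 3 places forward in the alphabet (wrapping around).
Doing the same to "monarch": "prqdufk".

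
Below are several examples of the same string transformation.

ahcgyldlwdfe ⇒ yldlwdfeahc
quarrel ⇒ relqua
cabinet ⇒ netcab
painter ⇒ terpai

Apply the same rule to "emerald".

aldeme

Each output is the input with this applied: move the first 3 characters to the end (rotate left by 3), then delete the first character.
"emerald" → "raldeme" → "aldeme".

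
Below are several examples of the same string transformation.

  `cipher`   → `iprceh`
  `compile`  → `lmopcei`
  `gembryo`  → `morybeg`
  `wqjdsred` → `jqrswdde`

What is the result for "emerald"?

elmrade

The transformation: sort the characters into alphabetical order, then move the first 3 characters to the end (rotate left by 3).
On "emerald": the first step gives "adeelmr", and the second then gives "elmrade".
(Check on "gembryo": → "begmory" → "morybeg" ✓)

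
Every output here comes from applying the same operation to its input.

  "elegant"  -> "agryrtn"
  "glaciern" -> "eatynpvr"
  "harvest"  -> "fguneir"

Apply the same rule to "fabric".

Looking at the pairs, the operation is to shift every letter 13 places forward in the alphabet (wrapping around) — i.e. ROT13, then move the last 2 characters to the front (rotate right by 2).
Applying both steps to "fabric": "snoevp", then "vpsnoe".

vpsnoe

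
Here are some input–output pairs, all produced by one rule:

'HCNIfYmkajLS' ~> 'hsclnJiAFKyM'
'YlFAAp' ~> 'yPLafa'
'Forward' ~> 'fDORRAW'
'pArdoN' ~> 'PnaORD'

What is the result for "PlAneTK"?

pkLtaEN

What's happening: flip the case of every letter, then take characters alternately from the front and the back (1st, last, 2nd, 2nd-last, ...).
Working it through for "PlAneTK": intermediate "pLaNEtk", final "pkLtaEN".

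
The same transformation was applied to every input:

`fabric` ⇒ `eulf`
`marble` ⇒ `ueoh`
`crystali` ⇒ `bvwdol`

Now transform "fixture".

The rule is to delete the first 2 characters, then shift every letter 3 places forward in the alphabet (wrapping around).
Applying both steps to "fixture": "xture", then "awxuh".
(Check on "crystali": → "ystali" → "bvwdol" ✓)

awxuh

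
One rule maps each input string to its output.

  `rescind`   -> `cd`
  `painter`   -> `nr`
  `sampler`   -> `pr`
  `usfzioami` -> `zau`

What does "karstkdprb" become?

sdb

Rule — move the first 2 characters to the end (rotate left by 2), then keep one character in every 3, starting at position 2 (positions 2nd, 5th, 8th, ...).
For "karstkdprb", step one produces "rstkdprbka"; step two turns that into "sdb".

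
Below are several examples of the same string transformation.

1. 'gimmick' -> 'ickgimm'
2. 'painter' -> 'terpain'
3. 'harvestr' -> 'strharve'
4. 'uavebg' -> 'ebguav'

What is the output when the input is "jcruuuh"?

uuhjcru

Rule — move the last 3 characters to the front (rotate right by 3).
On "jcruuuh" that produces "uuhjcru".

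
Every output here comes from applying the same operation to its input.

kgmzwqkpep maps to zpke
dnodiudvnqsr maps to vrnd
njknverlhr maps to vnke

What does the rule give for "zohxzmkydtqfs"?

Looking at the pairs, the operation is to sort the characters into reverse alphabetical order, then keep one character in every 3, starting at position 1 (positions 1st, 4th, 7th, ...).
For "zohxzmkydtqfs", step one produces "zzyxtsqomkhfd"; step two turns that into "zxqkd".
(Check on "kgmzwqkpep": → "zwqppmkkge" → "zpke" ✓)

zxqkd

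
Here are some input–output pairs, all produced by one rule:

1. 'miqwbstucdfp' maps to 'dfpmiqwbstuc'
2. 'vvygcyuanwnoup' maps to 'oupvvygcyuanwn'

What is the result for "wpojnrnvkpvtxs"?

txswpojnrnvkpv

What's happening: move the last 3 characters to the front (rotate right by 3).
"wpojnrnvkpvtxs" → "txswpojnrnvkpv".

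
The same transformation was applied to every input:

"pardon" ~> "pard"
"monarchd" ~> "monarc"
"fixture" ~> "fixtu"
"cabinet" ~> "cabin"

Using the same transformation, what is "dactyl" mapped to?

Each output is the input with this applied: delete the last 2 characters.
Doing the same to "dactyl": "dact".

dact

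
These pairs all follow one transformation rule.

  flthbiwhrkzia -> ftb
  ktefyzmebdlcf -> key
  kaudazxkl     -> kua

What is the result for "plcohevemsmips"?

pch

What's happening: keep every other character starting from the first (positions 1st, 3rd, 5th, ...), then keep only the first 3 characters.
Starting from "plcohevemsmips": after the first operation, "pchvmmp"; after the second, "pch".
(Check on "flthbiwhrkzia": → "ftbwrza" → "ftb" ✓)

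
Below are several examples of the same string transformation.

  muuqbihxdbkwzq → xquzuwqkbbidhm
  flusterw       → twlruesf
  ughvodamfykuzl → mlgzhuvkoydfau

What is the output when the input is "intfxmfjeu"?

munetjffxi

The pattern: take characters alternately from the front and the back (1st, last, 2nd, 2nd-last, ...), then swap the first and last characters.
Working it through for "intfxmfjeu": intermediate "iunetjffxm", final "munetjffxi".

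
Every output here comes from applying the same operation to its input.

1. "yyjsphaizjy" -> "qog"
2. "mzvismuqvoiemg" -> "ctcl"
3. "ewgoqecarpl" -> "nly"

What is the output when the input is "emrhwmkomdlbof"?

The rule is to shift every letter 7 places forward in the alphabet (wrapping around), then keep one character in every 3, starting at position 3 (positions 3rd, 6th, 9th, ...).
Doing the same to "emrhwmkomdlbof": "ytti".
(Check on "yyjsphaizjy": → "ffqzwohpgqf" → "qog" ✓)

ytti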